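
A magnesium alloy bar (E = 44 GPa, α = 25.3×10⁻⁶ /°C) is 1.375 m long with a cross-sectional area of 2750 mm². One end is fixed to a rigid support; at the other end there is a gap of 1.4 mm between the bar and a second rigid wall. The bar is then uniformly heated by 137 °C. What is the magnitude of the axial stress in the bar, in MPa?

If the wall were absent the bar would grow by αΔT L = 25.3×10⁻⁶ × 137 × 1375 = 4.766 mm.
The gap closes (δ_free > 1.4 mm) and the wall then resists a further 4.766 − 1.4 = 3.366 mm of expansion.
So σ = E(δ_free − g)/L = 44×10³ × 3.366/1375 = 107.7 MPa.

σ ≈ 108 MPa (compressive)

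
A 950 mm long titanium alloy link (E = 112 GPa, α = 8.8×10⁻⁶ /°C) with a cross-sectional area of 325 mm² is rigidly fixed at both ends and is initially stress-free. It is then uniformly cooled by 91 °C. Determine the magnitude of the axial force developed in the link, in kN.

The ends cannot move, so σ = EαΔT = 112×10³ × 8.8×10⁻⁶ × 91 = 89.69 MPa.
Then P = σA = 89.69 × 325 mm² = 29.15 kN, tensile.

P ≈ 29.1 kN (tensile)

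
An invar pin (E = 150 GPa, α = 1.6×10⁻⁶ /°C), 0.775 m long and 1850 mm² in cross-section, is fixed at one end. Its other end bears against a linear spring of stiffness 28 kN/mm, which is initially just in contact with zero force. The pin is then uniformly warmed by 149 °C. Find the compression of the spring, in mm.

δ ≈ 0.171 mm

If the spring were absent the pin would lengthen by αΔT L = 1.6×10⁻⁶ × 149 × 775 = 0.1848 mm.
Let P be the compressive force at the spring. The pin shortens elastically by PL/(AE) and the spring compresses by P/k; together these equal δ_free.
P [ L/(AE) + 1/k ] = δ_free → P [ 775/(1850×150×10³) + 1/(28×10³) ] = 0.1848.
P = 0.1848 / 3.851×10⁻⁵ = 4798 N.
Spring compression = P/k = 4798/(28×10³) = 0.1714 mm.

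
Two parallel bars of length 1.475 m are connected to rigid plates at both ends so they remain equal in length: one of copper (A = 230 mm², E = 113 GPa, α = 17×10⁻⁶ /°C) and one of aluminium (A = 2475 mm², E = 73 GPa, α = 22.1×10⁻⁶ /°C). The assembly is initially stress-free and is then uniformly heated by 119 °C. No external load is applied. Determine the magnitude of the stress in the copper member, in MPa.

σ ≈ 60 MPa (tensile)

The aluminium has the larger α, so on heating it would change length more than the copper if both were free. The rigid plates force a common final length, so the aluminium is put into compression and the copper into tension, with equal and opposite forces P (no external load).
Compatibility of the two members (thermal + elastic change equal): (α₁ − α₂)ΔT = P·[1/(A₁E₁) + 1/(A₂E₂)].
|α₁ − α₂|·ΔT = 5.1×10⁻⁶ × 119 = 0.0006069.
1/(A₁E₁) + 1/(A₂E₂) = 1/(230×113×10³) + 1/(2475×73×10³) = 4.401×10⁻⁸ N⁻¹.
So P = 0.0006069 / 4.401×10⁻⁸ = 13.79 kN.
σ_{copper} = P/A₁ = 13790/230 = 59.96 MPa, tensile.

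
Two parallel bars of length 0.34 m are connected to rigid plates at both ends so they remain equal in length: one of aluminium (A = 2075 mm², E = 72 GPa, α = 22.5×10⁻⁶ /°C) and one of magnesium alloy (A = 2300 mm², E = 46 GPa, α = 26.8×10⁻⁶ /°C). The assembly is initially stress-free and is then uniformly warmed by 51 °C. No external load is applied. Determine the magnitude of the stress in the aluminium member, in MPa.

The magnesium alloy has the larger α, so on heating it would change length more than the aluminium if both were free. The rigid plates force a common final length, so the magnesium alloy is put into compression and the aluminium into tension, with equal and opposite forces P (no external load).
Setting the final lengths equal and cancelling L: (α₁ − α₂)ΔT = P/(A₁E₁) + P/(A₂E₂).
|α₁ − α₂|·ΔT = 4.3×10⁻⁶ × 51 = 0.0002193.
1/(A₁E₁) + 1/(A₂E₂) = 1/(2075×72×10³) + 1/(2300×46×10³) = 1.615×10⁻⁸ N⁻¹.
So P = 0.0002193 / 1.615×10⁻⁸ = 13.58 kN.
σ_{aluminium} = P/A₁ = 13580/2075 = 6.546 MPa, tensile.

σ ≈ 6.55 MPa (tensile)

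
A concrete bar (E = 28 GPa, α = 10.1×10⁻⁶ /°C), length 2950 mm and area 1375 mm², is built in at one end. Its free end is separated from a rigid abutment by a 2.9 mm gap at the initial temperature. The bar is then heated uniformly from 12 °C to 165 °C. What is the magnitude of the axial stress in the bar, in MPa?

Unrestrained expansion: δ_free = αΔT L = 10.1×10⁻⁶ × 153 × 2950 = 4.559 mm.
After closing the 2.9 mm clearance, 4.559 − 2.9 = 1.659 mm of expansion remains to be suppressed by the wall.
That suppressed elongation corresponds to σ = E·Δ/L = 28×10³ × 1.659/2950 = 15.74 MPa.

σ ≈ 15.7 MPa (compressive)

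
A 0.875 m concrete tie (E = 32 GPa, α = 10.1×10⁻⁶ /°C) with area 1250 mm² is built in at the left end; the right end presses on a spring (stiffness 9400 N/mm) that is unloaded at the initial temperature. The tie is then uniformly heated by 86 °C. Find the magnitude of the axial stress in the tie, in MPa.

σ ≈ 4.74 MPa (compressive)

Free thermal expansion: δ_free = αΔT L = 10.1×10⁻⁶ × 86 × 875 = 0.76 mm.
Let P be the compressive force at the spring. The tie shortens elastically by PL/(AE) and the spring compresses by P/k; together these equal δ_free.
So P = δ_free / [L/(AE) + 1/k] = 0.76 / [ 875/(1250×32×10³) + 1/(9400) ].
P = 0.76 / 0.0001283 = 5926 N.
σ = P/A = 5926/1250 = 4.741 MPa.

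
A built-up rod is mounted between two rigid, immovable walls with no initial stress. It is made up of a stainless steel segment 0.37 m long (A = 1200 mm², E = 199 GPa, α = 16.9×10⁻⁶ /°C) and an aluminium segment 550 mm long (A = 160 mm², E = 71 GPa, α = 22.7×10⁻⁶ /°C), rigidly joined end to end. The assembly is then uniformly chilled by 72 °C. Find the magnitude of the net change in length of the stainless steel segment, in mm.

Free thermal contraction of the whole bar: Σ αᵢΔT Lᵢ = 16.9×10⁻⁶×72×370 + 22.7×10⁻⁶×72×550 = 1.349 mm.
The rigid supports impose zero overall length change; the single axial force P common to all segments must satisfy P Σ Lᵢ/(AᵢEᵢ) = δ_free.
Σ Lᵢ/(AᵢEᵢ) = 370/(1200×199×10³) + 550/(160×71×10³) = 4.996×10⁻⁵ mm/N.
Hence P = δ_free / Σ(L/AE) = 1.349/4.996×10⁻⁵ = 27 kN (tensile).
For the stainless steel segment, free thermal change = 16.9×10⁻⁶×72×370 = 0.4502 mm and elastic change from P = 27000×370/(1200×199×10³) = 0.04184 mm; these oppose, so the net change is 0.408 mm (segment shortens).

|ΔL| ≈ 0.408 mm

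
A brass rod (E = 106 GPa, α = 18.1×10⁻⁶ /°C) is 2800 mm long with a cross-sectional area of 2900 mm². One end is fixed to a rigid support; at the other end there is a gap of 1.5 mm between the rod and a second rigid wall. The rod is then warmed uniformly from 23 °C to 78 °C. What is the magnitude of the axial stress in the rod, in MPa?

σ ≈ 48.7 MPa (compressive)

If the wall were absent the rod would grow by αΔT L = 18.1×10⁻⁶ × 55 × 2800 = 2.787 mm.
This exceeds the 1.5 mm gap, so the wall pushes back. The portion of expansion that must be recovered elastically is δ_free − gap = 2.787 − 1.5 = 1.287 mm.
That suppressed elongation corresponds to σ = E·Δ/L = 106×10³ × 1.287/2800 = 48.74 MPa.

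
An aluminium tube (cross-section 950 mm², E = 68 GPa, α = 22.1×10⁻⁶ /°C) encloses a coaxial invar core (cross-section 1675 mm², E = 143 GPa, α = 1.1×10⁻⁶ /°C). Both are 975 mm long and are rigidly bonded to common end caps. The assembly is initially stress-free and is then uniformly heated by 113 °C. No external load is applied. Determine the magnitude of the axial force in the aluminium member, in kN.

P ≈ 121 kN (compressive in the aluminium)

The aluminium has the larger α, so on heating it would change length more than the invar if both were free. The rigid plates force a common final length, so the aluminium is put into compression and the invar into tension, with equal and opposite forces P (no external load).
Equating the net (thermal + elastic) strains gives |α₁ − α₂|·ΔT = P·[1/(A₁E₁) + 1/(A₂E₂)].
|α₁ − α₂|·ΔT = 21×10⁻⁶ × 113 = 0.002373.
1/(A₁E₁) + 1/(A₂E₂) = 1/(950×68×10³) + 1/(1675×143×10³) = 1.965×10⁻⁸ N⁻¹.
P = 0.002373 / 1.965×10⁻⁸ = 120700 N = 120.7 kN.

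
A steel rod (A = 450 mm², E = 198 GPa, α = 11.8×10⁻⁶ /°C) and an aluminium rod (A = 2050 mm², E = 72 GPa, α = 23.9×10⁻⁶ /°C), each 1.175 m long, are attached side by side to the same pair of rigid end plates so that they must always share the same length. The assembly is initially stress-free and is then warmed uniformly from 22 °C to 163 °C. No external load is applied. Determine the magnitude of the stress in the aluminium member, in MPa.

σ ≈ 46.2 MPa (compressive)

Both members must finish at the same length. With the larger α, the aluminium tends to over-expand; the plates restrain it, putting the aluminium in compression and the steel in tension. With no external load the two internal forces are equal and opposite, magnitude P.
Equating the net (thermal + elastic) strains gives |α₁ − α₂|·ΔT = P·[1/(A₁E₁) + 1/(A₂E₂)].
|α₁ − α₂|·ΔT = 12.1×10⁻⁶ × 141 = 0.001706.
1/(A₁E₁) + 1/(A₂E₂) = 1/(450×198×10³) + 1/(2050×72×10³) = 1.8×10⁻⁸ N⁻¹.
So P = 0.001706 / 1.8×10⁻⁸ = 94.79 kN.
σ_{aluminium} = P/A₂ = 94790/2050 = 46.24 MPa, compressive.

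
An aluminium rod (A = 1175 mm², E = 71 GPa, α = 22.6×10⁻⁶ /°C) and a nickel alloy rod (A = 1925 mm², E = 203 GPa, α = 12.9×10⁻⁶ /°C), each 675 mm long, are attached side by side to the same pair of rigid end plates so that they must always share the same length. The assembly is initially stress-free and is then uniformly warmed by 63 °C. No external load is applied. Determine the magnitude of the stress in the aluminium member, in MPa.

Equilibrium of a rigid end plate with no external load gives equal and opposite internal forces ±P in the two members. Since α_{aluminium} > α_{nickel alloy}, heating drives the aluminium into compression and the nickel alloy into tension.
Compatibility of the two members (thermal + elastic change equal): (α₁ − α₂)ΔT = P·[1/(A₁E₁) + 1/(A₂E₂)].
|α₁ − α₂|·ΔT = 9.7×10⁻⁶ × 63 = 0.0006111.
1/(A₁E₁) + 1/(A₂E₂) = 1/(1175×71×10³) + 1/(1925×203×10³) = 1.455×10⁻⁸ N⁻¹.
P = 0.0006111 / 1.455×10⁻⁸ = 42010 N = 42.01 kN.
σ_{aluminium} = P/A₁ = 42010/1175 = 35.75 MPa, compressive.

σ ≈ 35.8 MPa (compressive)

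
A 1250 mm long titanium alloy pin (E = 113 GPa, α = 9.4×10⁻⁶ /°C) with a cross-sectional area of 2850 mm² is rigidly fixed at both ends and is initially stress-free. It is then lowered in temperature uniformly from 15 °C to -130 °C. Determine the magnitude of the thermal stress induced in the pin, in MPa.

σ ≈ 154 MPa (tensile)

Because both ends are immovable the net strain is zero, and the suppressed thermal strain is αΔT = 9.4×10⁻⁶ × 145 = 1363×10⁻⁶.
σ = EαΔT = 113×10³ × 9.4×10⁻⁶ × 145 = 154 MPa (tensile; the pin is trying to contract).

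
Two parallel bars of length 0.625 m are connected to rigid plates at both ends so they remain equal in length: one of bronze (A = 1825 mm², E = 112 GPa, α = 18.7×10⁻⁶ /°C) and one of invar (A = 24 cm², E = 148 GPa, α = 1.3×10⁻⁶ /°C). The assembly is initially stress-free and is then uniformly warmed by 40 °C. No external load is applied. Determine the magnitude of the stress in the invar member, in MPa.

Equilibrium of a rigid end plate with no external load gives equal and opposite internal forces ±P in the two members. Since α_{bronze} > α_{invar}, heating drives the bronze into compression and the invar into tension.
Compatibility of the two members (thermal + elastic change equal): (α₁ − α₂)ΔT = P·[1/(A₁E₁) + 1/(A₂E₂)].
|α₁ − α₂|·ΔT = 17.4×10⁻⁶ × 40 = 0.000696.
1/(A₁E₁) + 1/(A₂E₂) = 1/(1825×112×10³) + 1/(2400×148×10³) = 7.708×10⁻⁹ N⁻¹.
So P = 0.000696 / 7.708×10⁻⁹ = 90.3 kN.
σ_{invar} = P/A₂ = 90300/2400 = 37.62 MPa, tensile.

σ ≈ 37.6 MPa (tensile)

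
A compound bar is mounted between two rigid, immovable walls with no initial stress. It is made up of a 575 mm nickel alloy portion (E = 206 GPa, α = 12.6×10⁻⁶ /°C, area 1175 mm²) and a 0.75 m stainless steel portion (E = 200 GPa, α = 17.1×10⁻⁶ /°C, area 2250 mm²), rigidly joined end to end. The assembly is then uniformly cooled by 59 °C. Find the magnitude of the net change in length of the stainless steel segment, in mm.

With the walls removed the bar would change length by δ_free = Σ αᵢΔT Lᵢ = 12.6×10⁻⁶×59×575 + 17.1×10⁻⁶×59×750 = 1.184 mm.
The rigid supports impose zero overall length change; the single axial force P common to all segments must satisfy P Σ Lᵢ/(AᵢEᵢ) = δ_free.
The series flexibility is Σ Lᵢ/(AᵢEᵢ) = 575/(1175×206×10³) + 750/(2250×200×10³) = 4.042×10⁻⁶ mm/N.
Hence P = δ_free / Σ(L/AE) = 1.184/4.042×10⁻⁶ = 292.9 kN (tensile).
For the stainless steel segment, free thermal change = 17.1×10⁻⁶×59×750 = 0.7567 mm and elastic change from P = 292900×750/(2250×200×10³) = 0.4882 mm; these oppose, so the net change is 0.268 mm (segment shortens).

|ΔL| ≈ 0.268 mm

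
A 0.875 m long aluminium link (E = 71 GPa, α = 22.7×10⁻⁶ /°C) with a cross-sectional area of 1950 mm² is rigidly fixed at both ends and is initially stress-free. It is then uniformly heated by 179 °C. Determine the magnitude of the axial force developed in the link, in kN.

P ≈ 563 kN (compressive)

With zero net strain, σ = E·αΔT = 71 GPa × 22.7×10⁻⁶ × 179 = 288.5 MPa.
Axial force P = σA = 288.5 × 1950 = 562600 N = 562.6 kN, compressive.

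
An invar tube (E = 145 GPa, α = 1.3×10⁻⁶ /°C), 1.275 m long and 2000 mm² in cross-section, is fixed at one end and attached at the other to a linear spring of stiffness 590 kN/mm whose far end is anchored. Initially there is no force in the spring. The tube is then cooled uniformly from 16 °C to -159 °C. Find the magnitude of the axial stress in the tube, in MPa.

If the spring were absent the tube would shorten by αΔT L = 1.3×10⁻⁶ × 175 × 1275 = 0.2901 mm.
Let P be the tensile force in the spring. The tube extends elastically by PL/(AE) and the spring stretches by P/k; together these equal δ_free.
So P = δ_free / [L/(AE) + 1/k] = 0.2901 / [ 1275/(2000×145×10³) + 1/(590×10³) ].
P = 0.2901 / 6.091×10⁻⁶ = 47620 N.
σ = P/A = 47620/2000 = 23.81 MPa.

σ ≈ 23.8 MPa (tensile)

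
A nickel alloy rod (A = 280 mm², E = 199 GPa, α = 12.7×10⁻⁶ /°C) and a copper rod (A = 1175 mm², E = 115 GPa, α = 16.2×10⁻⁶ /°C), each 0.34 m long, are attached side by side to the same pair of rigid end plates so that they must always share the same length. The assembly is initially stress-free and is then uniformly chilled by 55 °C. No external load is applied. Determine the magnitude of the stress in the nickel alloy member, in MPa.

Equilibrium of a rigid end plate with no external load gives equal and opposite internal forces ±P in the two members. Since α_{copper} > α_{nickel alloy}, cooling drives the copper into tension and the nickel alloy into compression.
Equating the net (thermal + elastic) strains gives |α₁ − α₂|·ΔT = P·[1/(A₁E₁) + 1/(A₂E₂)].
|α₁ − α₂|·ΔT = 3.5×10⁻⁶ × 55 = 0.0001925.
1/(A₁E₁) + 1/(A₂E₂) = 1/(280×199×10³) + 1/(1175×115×10³) = 2.535×10⁻⁸ N⁻¹.
So P = 0.0001925 / 2.535×10⁻⁸ = 7.594 kN.
σ_{nickel alloy} = P/A₁ = 7594/280 = 27.12 MPa, compressive.

σ ≈ 27.1 MPa (compressive)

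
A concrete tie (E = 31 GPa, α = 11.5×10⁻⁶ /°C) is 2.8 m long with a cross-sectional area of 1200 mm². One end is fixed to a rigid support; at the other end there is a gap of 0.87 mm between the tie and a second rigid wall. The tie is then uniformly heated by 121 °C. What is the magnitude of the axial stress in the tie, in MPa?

σ ≈ 33.5 MPa (compressive)

Unrestrained expansion: δ_free = αΔT L = 11.5×10⁻⁶ × 121 × 2800 = 3.896 mm.
The gap closes (δ_free > 0.87 mm) and the wall then resists a further 3.896 − 0.87 = 3.026 mm of expansion.
That suppressed elongation corresponds to σ = E·Δ/L = 31×10³ × 3.026/2800 = 33.5 MPa.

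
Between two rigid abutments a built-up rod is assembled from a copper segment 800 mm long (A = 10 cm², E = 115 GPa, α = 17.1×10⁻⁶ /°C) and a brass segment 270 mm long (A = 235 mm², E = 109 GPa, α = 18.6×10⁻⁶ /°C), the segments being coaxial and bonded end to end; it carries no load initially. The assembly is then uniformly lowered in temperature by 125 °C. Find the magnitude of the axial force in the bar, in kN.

If the supports were absent, the total length change would be Σ αᵢΔT Lᵢ = 17.1×10⁻⁶×125×800 + 18.6×10⁻⁶×125×270 = 2.338 mm.
Since the ends are fixed, an axial force P builds up, equal in every segment, with P · Σ Lᵢ/(AᵢEᵢ) = δ_free.
Σ Lᵢ/(AᵢEᵢ) = 800/(1000×115×10³) + 270/(235×109×10³) = 1.75×10⁻⁵ mm/N.
So P = 2.338 / 1.75×10⁻⁵ = 133.6 kN, tensile.

P ≈ 134 kN (tensile)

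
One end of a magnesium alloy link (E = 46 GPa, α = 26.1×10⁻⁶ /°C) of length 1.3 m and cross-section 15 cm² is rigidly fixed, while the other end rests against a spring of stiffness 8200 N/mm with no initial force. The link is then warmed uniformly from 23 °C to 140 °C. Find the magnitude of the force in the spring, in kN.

The unrestrained thermal change is αΔT L = 26.1×10⁻⁶ × 117 × 1300 = 3.97 mm.
Let P be the compressive force at the spring. The link shortens elastically by PL/(AE) and the spring compresses by P/k; together these equal δ_free.
P [ L/(AE) + 1/k ] = δ_free → P [ 1300/(1500×46×10³) + 1/(8200) ] = 3.97.
P = 3.97 / 0.0001408 = 28200 N.

P ≈ 28.2 kN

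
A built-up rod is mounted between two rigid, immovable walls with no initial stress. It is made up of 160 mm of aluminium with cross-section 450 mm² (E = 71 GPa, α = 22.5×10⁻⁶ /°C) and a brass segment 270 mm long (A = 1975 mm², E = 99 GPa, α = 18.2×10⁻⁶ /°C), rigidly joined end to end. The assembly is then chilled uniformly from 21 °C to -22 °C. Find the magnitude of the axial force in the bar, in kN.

Free thermal contraction of the whole bar: Σ αᵢΔT Lᵢ = 22.5×10⁻⁶×43×160 + 18.2×10⁻⁶×43×270 = 0.3661 mm.
The rigid supports impose zero overall length change; the single axial force P common to all segments must satisfy P Σ Lᵢ/(AᵢEᵢ) = δ_free.
The series flexibility is Σ Lᵢ/(AᵢEᵢ) = 160/(450×71×10³) + 270/(1975×99×10³) = 6.389×10⁻⁶ mm/N.
Hence P = δ_free / Σ(L/AE) = 0.3661/6.389×10⁻⁶ = 57.3 kN (tensile).

P ≈ 57.3 kN (tensile)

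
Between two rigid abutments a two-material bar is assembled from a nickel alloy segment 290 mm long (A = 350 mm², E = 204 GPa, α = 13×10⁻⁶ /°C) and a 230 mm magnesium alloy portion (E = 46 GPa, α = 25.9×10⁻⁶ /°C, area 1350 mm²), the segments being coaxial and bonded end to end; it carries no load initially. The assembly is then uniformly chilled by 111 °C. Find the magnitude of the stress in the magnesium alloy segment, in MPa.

Free thermal contraction of the whole bar: Σ αᵢΔT Lᵢ = 13×10⁻⁶×111×290 + 25.9×10⁻⁶×111×230 = 1.08 mm.
The walls prevent any net length change, so an axial force P (same in every segment) develops. Compatibility: P · Σ Lᵢ/(AᵢEᵢ) = δ_free.
The series flexibility is Σ Lᵢ/(AᵢEᵢ) = 290/(350×204×10³) + 230/(1350×46×10³) = 7.765×10⁻⁶ mm/N.
Hence P = δ_free / Σ(L/AE) = 1.08/7.765×10⁻⁶ = 139 kN (tensile).
σ_{magnesium alloy} = P / A = 139000 / 1350 = 103 MPa.

σ ≈ 103 MPa (tensile)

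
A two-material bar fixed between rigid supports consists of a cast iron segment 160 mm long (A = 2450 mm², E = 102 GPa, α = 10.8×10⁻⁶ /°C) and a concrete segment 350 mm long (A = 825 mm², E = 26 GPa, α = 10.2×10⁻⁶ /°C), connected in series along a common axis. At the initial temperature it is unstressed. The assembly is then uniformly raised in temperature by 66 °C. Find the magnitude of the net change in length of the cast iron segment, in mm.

|ΔL| ≈ 0.101 mm

With the walls removed the bar would change length by δ_free = Σ αᵢΔT Lᵢ = 10.8×10⁻⁶×66×160 + 10.2×10⁻⁶×66×350 = 0.3497 mm.
The rigid supports impose zero overall length change; the single axial force P common to all segments must satisfy P Σ Lᵢ/(AᵢEᵢ) = δ_free.
The series flexibility is Σ Lᵢ/(AᵢEᵢ) = 160/(2450×102×10³) + 350/(825×26×10³) = 1.696×10⁻⁵ mm/N.
So P = 0.3497 / 1.696×10⁻⁵ = 20.62 kN, compressive.
For the cast iron segment, free thermal change = 10.8×10⁻⁶×66×160 = 0.114 mm and elastic change from P = 20620×160/(2450×102×10³) = 0.0132 mm; these oppose, so the net change is 0.101 mm (segment lengthens).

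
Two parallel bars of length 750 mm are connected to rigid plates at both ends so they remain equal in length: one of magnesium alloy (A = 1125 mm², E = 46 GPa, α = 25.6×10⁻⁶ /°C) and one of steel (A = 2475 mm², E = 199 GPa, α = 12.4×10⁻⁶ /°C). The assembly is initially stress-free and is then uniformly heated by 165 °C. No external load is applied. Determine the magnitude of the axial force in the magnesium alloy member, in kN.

P ≈ 102 kN (compressive in the magnesium alloy)

Both members must finish at the same length. With the larger α, the magnesium alloy tends to over-expand; the plates restrain it, putting the magnesium alloy in compression and the steel in tension. With no external load the two internal forces are equal and opposite, magnitude P.
Equating the net (thermal + elastic) strains gives |α₁ − α₂|·ΔT = P·[1/(A₁E₁) + 1/(A₂E₂)].
|α₁ − α₂|·ΔT = 13.2×10⁻⁶ × 165 = 0.002178.
1/(A₁E₁) + 1/(A₂E₂) = 1/(1125×46×10³) + 1/(2475×199×10³) = 2.135×10⁻⁸ N⁻¹.
P = 0.002178 / 2.135×10⁻⁸ = 102000 N = 102 kN.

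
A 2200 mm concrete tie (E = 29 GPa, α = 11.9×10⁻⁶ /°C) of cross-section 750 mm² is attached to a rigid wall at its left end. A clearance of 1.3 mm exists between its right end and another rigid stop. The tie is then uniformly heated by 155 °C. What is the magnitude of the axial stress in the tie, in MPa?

Free thermal elongation = αΔT L = 11.9×10⁻⁶ × 155 × 2200 = 4.058 mm.
After closing the 1.3 mm clearance, 4.058 − 1.3 = 2.758 mm of expansion remains to be suppressed by the wall.
That suppressed elongation corresponds to σ = E·Δ/L = 29×10³ × 2.758/2200 = 36.35 MPa.

σ ≈ 36.4 MPa (compressive)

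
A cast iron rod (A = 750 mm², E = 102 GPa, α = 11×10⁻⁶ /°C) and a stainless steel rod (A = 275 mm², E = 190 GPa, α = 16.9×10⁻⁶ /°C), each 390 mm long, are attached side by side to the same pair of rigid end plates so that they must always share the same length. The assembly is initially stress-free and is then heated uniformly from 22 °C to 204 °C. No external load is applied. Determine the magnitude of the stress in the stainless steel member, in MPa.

σ ≈ 121 MPa (compressive)

The stainless steel has the larger α, so on heating it would change length more than the cast iron if both were free. The rigid plates force a common final length, so the stainless steel is put into compression and the cast iron into tension, with equal and opposite forces P (no external load).
Setting the final lengths equal and cancelling L: (α₁ − α₂)ΔT = P/(A₁E₁) + P/(A₂E₂).
|α₁ − α₂|·ΔT = 5.9×10⁻⁶ × 182 = 0.001074.
1/(A₁E₁) + 1/(A₂E₂) = 1/(750×102×10³) + 1/(275×190×10³) = 3.221×10⁻⁸ N⁻¹.
So P = 0.001074 / 3.221×10⁻⁸ = 33.34 kN.
σ_{stainless steel} = P/A₂ = 33340/275 = 121.2 MPa, compressive.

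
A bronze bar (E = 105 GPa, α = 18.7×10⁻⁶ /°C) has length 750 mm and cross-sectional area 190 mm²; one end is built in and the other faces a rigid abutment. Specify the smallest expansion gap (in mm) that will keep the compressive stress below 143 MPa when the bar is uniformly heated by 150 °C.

g ≈ 1.08 mm

With no wall the bar would lengthen by αΔT L = 18.7×10⁻⁶ × 150 × 750 = 2.104 mm.
A stress of 143 MPa corresponds to the wall pushing the bar back by σL/E = 143×750/(105×10³) = 1.021 mm.
The gap must absorb the remainder: g_min = 2.104 − 1.021 = 1.082 mm.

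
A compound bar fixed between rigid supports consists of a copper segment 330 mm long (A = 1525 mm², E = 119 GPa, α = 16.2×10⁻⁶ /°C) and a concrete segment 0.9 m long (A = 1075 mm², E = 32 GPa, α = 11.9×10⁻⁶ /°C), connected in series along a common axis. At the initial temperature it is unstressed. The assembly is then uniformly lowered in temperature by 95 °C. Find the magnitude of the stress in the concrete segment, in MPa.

σ ≈ 50.7 MPa (tensile)

If the supports were absent, the total length change would be Σ αᵢΔT Lᵢ = 16.2×10⁻⁶×95×330 + 11.9×10⁻⁶×95×900 = 1.525 mm.
The rigid supports impose zero overall length change; the single axial force P common to all segments must satisfy P Σ Lᵢ/(AᵢEᵢ) = δ_free.
Σ Lᵢ/(AᵢEᵢ) = 330/(1525×119×10³) + 900/(1075×32×10³) = 2.798×10⁻⁵ mm/N.
P = 1.525 / 2.798×10⁻⁵ = 54510 N = 54.51 kN, tensile.
σ_{concrete} = P / A = 54510 / 1075 = 50.71 MPa.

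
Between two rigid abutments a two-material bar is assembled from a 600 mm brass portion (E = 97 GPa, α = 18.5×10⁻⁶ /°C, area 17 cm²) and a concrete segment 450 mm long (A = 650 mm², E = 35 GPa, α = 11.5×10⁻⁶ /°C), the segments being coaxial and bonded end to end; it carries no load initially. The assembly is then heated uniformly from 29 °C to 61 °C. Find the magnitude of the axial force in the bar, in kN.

With the walls removed the bar would change length by δ_free = Σ αᵢΔT Lᵢ = 18.5×10⁻⁶×32×600 + 11.5×10⁻⁶×32×450 = 0.5208 mm.
Since the ends are fixed, an axial force P builds up, equal in every segment, with P · Σ Lᵢ/(AᵢEᵢ) = δ_free.
Σ Lᵢ/(AᵢEᵢ) = 600/(1700×97×10³) + 450/(650×35×10³) = 2.342×10⁻⁵ mm/N.
So P = 0.5208 / 2.342×10⁻⁵ = 22.24 kN, compressive.

P ≈ 22.2 kN (compressive)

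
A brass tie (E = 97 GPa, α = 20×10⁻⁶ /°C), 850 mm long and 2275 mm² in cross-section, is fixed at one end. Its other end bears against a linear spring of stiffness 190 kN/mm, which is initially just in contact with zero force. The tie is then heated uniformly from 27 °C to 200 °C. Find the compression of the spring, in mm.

δ ≈ 1.7 mm

The unrestrained thermal change is αΔT L = 20×10⁻⁶ × 173 × 850 = 2.941 mm.
With a force P in the spring, the elastic change of the tie is PL/(AE) and that of the spring is P/k; compatibility requires their sum to equal δ_free.
P [ L/(AE) + 1/k ] = δ_free → P [ 850/(2275×97×10³) + 1/(190×10³) ] = 2.941.
P = 2.941 / 9.115×10⁻⁶ = 322700 N.
Spring compression = P/k = 322700/(190×10³) = 1.698 mm.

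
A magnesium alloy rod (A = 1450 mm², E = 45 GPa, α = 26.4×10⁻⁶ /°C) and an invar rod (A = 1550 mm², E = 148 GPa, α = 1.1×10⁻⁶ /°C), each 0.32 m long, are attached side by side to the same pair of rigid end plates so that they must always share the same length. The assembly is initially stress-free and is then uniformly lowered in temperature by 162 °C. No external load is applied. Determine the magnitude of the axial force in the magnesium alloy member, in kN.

Both members must finish at the same length. With the larger α, the magnesium alloy tends to over-contract; the plates restrain it, putting the magnesium alloy in tension and the invar in compression. With no external load the two internal forces are equal and opposite, magnitude P.
Compatibility of the two members (thermal + elastic change equal): (α₁ − α₂)ΔT = P·[1/(A₁E₁) + 1/(A₂E₂)].
|α₁ − α₂|·ΔT = 25.3×10⁻⁶ × 162 = 0.004099.
1/(A₁E₁) + 1/(A₂E₂) = 1/(1450×45×10³) + 1/(1550×148×10³) = 1.968×10⁻⁸ N⁻¹.
So P = 0.004099 / 1.968×10⁻⁸ = 208.2 kN.

P ≈ 208 kN (tensile in the magnesium alloy)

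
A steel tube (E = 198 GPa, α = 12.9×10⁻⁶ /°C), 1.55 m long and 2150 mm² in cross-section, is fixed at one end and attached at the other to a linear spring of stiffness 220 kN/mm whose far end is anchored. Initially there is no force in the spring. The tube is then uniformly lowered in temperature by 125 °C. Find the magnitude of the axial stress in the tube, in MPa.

Free thermal contraction: δ_free = αΔT L = 12.9×10⁻⁶ × 125 × 1550 = 2.499 mm.
With a force P in the spring, the elastic change of the tube is PL/(AE) and that of the spring is P/k; compatibility requires their sum to equal δ_free.
P [ L/(AE) + 1/k ] = δ_free → P [ 1550/(2150×198×10³) + 1/(220×10³) ] = 2.499.
P = 2.499 / 8.187×10⁻⁶ = 305300 N.
σ = P/A = 305300/2150 = 142 MPa.

σ ≈ 142 MPa (tensile)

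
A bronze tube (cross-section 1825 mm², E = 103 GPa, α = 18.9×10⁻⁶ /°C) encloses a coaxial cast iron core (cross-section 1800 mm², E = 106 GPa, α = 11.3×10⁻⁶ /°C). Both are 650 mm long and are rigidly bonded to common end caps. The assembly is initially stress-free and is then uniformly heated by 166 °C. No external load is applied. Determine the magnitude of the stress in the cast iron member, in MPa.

Equilibrium of a rigid end plate with no external load gives equal and opposite internal forces ±P in the two members. Since α_{bronze} > α_{cast iron}, heating drives the bronze into compression and the cast iron into tension.
Setting the final lengths equal and cancelling L: (α₁ − α₂)ΔT = P/(A₁E₁) + P/(A₂E₂).
|α₁ − α₂|·ΔT = 7.6×10⁻⁶ × 166 = 0.001262.
1/(A₁E₁) + 1/(A₂E₂) = 1/(1825×103×10³) + 1/(1800×106×10³) = 1.056×10⁻⁸ N⁻¹.
So P = 0.001262 / 1.056×10⁻⁸ = 119.5 kN.
σ_{cast iron} = P/A₂ = 119500/1800 = 66.37 MPa, tensile.

σ ≈ 66.4 MPa (tensile)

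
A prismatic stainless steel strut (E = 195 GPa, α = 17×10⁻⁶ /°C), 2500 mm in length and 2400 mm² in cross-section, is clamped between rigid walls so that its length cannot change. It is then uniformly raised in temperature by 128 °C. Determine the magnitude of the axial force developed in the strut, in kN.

P ≈ 1020 kN (compressive)

With zero net strain, σ = E·αΔT = 195 GPa × 17×10⁻⁶ × 128 = 424.3 MPa.
Axial force P = σA = 424.3 × 2400 = 1.018×10⁶ N = 1018 kN, compressive.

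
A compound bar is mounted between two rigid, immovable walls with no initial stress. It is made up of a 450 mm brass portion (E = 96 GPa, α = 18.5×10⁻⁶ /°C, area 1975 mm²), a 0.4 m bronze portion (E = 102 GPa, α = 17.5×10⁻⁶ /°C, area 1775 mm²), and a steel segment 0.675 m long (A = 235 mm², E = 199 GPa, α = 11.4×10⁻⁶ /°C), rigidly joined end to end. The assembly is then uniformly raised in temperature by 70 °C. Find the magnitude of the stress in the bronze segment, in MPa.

σ ≈ 47.7 MPa (compressive)

With the walls removed the bar would change length by δ_free = Σ αᵢΔT Lᵢ = 18.5×10⁻⁶×70×450 + 17.5×10⁻⁶×70×400 + 11.4×10⁻⁶×70×675 = 1.611 mm.
The rigid supports impose zero overall length change; the single axial force P common to all segments must satisfy P Σ Lᵢ/(AᵢEᵢ) = δ_free.
The series flexibility is Σ Lᵢ/(AᵢEᵢ) = 450/(1975×96×10³) + 400/(1775×102×10³) + 675/(235×199×10³) = 1.902×10⁻⁵ mm/N.
So P = 1.611 / 1.902×10⁻⁵ = 84.74 kN, compressive.
σ_{bronze} = P / A = 84740 / 1775 = 47.74 MPa.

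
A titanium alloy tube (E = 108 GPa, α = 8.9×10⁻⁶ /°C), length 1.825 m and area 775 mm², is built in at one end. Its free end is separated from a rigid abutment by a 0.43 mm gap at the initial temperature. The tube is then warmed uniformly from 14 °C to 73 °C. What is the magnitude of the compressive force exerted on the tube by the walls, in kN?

P ≈ 24.2 kN

If the wall were absent the tube would grow by αΔT L = 8.9×10⁻⁶ × 59 × 1825 = 0.9583 mm.
This exceeds the 0.43 mm gap, so the wall pushes back. The portion of expansion that must be recovered elastically is δ_free − gap = 0.9583 − 0.43 = 0.5283 mm.
Compatibility: PL/(AE) = 0.5283 mm, so σ = P/A = E × (0.5283/1825) = 31.26 MPa.
P = σA = 31.26 × 775 = 24.23 kN.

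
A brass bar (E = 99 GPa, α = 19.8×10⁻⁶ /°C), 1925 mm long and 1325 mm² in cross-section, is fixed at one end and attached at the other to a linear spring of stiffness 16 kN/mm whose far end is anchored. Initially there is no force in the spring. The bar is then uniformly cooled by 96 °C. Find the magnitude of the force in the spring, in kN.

P ≈ 47.4 kN

Free thermal contraction: δ_free = αΔT L = 19.8×10⁻⁶ × 96 × 1925 = 3.659 mm.
Let P be the tensile force in the spring. The bar extends elastically by PL/(AE) and the spring stretches by P/k; together these equal δ_free.
So P = δ_free / [L/(AE) + 1/k] = 3.659 / [ 1925/(1325×99×10³) + 1/(16×10³) ].
P = 3.659 / 7.718×10⁻⁵ = 47410 N.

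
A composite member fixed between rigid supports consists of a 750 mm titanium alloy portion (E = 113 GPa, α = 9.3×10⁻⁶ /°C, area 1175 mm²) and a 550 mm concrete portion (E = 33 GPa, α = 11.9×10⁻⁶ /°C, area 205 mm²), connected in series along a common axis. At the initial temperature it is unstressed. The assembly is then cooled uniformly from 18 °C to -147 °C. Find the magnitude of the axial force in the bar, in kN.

Free thermal contraction of the whole bar: Σ αᵢΔT Lᵢ = 9.3×10⁻⁶×165×750 + 11.9×10⁻⁶×165×550 = 2.231 mm.
The rigid supports impose zero overall length change; the single axial force P common to all segments must satisfy P Σ Lᵢ/(AᵢEᵢ) = δ_free.
The series flexibility is Σ Lᵢ/(AᵢEᵢ) = 750/(1175×113×10³) + 550/(205×33×10³) = 8.695×10⁻⁵ mm/N.
Hence P = δ_free / Σ(L/AE) = 2.231/8.695×10⁻⁵ = 25.66 kN (tensile).

P ≈ 25.7 kN (tensile)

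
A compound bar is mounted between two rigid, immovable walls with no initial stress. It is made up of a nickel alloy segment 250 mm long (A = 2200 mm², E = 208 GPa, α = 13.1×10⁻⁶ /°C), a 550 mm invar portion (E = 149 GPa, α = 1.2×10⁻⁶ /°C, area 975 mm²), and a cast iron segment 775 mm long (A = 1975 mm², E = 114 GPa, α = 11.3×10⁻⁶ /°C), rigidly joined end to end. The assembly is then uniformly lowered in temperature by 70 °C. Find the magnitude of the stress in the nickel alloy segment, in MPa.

σ ≈ 51.9 MPa (tensile)

If the supports were absent, the total length change would be Σ αᵢΔT Lᵢ = 13.1×10⁻⁶×70×250 + 1.2×10⁻⁶×70×550 + 11.3×10⁻⁶×70×775 = 0.8885 mm.
The rigid supports impose zero overall length change; the single axial force P common to all segments must satisfy P Σ Lᵢ/(AᵢEᵢ) = δ_free.
Σ Lᵢ/(AᵢEᵢ) = 250/(2200×208×10³) + 550/(975×149×10³) + 775/(1975×114×10³) = 7.774×10⁻⁶ mm/N.
P = 0.8885 / 7.774×10⁻⁶ = 114300 N = 114.3 kN, tensile.
σ_{nickel alloy} = P / A = 114300 / 2200 = 51.95 MPa.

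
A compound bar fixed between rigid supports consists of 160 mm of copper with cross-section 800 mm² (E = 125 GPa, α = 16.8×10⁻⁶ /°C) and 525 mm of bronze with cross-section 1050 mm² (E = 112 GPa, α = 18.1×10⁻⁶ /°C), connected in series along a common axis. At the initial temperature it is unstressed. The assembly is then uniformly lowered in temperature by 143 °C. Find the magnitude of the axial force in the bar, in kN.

P ≈ 287 kN (tensile)

With the walls removed the bar would change length by δ_free = Σ αᵢΔT Lᵢ = 16.8×10⁻⁶×143×160 + 18.1×10⁻⁶×143×525 = 1.743 mm.
Since the ends are fixed, an axial force P builds up, equal in every segment, with P · Σ Lᵢ/(AᵢEᵢ) = δ_free.
Σ Lᵢ/(AᵢEᵢ) = 160/(800×125×10³) + 525/(1050×112×10³) = 6.064×10⁻⁶ mm/N.
So P = 1.743 / 6.064×10⁻⁶ = 287.5 kN, tensile.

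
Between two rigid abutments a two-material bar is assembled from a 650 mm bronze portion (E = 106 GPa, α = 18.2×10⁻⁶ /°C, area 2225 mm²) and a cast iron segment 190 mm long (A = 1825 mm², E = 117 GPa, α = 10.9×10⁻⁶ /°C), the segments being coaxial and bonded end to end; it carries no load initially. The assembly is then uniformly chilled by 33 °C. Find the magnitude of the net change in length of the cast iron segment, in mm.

|ΔL| ≈ 0.0436 mm

With the walls removed the bar would change length by δ_free = Σ αᵢΔT Lᵢ = 18.2×10⁻⁶×33×650 + 10.9×10⁻⁶×33×190 = 0.4587 mm.
Since the ends are fixed, an axial force P builds up, equal in every segment, with P · Σ Lᵢ/(AᵢEᵢ) = δ_free.
The series flexibility is Σ Lᵢ/(AᵢEᵢ) = 650/(2225×106×10³) + 190/(1825×117×10³) = 3.646×10⁻⁶ mm/N.
So P = 0.4587 / 3.646×10⁻⁶ = 125.8 kN, tensile.
For the cast iron segment, free thermal change = 10.9×10⁻⁶×33×190 = 0.06834 mm and elastic change from P = 125800×190/(1825×117×10³) = 0.112 mm; these oppose, so the net change is 0.0436 mm (segment lengthens).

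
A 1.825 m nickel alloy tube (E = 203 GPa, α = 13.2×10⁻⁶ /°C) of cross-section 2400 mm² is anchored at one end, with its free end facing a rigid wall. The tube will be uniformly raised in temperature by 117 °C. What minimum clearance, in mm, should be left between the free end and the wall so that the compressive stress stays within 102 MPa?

With no wall the tube would lengthen by αΔT L = 13.2×10⁻⁶ × 117 × 1825 = 2.819 mm.
At the allowable stress the elastic shortening the wall may impose is σL/E = 102 × 1825 / (203×10³) = 0.917 mm.
So the gap has to take up the difference, g_min = δ_free − σL/E = 2.819 − 0.917 = 1.902 mm.

g ≈ 1.9 mm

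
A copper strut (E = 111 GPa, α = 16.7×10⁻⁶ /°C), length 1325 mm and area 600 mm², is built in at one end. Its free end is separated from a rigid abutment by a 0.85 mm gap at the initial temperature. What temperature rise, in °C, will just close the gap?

ΔT ≈ 38.4 °C

The gap closes when αΔT L = 0.85 mm, since the strut is still unstressed at that instant.
So ΔT = g/(αL) = 0.85/(16.7×10⁻⁶ × 1325) = 38.41 °C.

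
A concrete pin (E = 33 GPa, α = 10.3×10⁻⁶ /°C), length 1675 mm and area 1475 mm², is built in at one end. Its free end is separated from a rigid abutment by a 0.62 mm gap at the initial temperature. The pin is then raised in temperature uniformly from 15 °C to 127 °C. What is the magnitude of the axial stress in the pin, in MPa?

Free thermal elongation = αΔT L = 10.3×10⁻⁶ × 112 × 1675 = 1.932 mm.
This exceeds the 0.62 mm gap, so the wall pushes back. The portion of expansion that must be recovered elastically is δ_free − gap = 1.932 − 0.62 = 1.312 mm.
So σ = E(δ_free − g)/L = 33×10³ × 1.312/1675 = 25.85 MPa.

σ ≈ 25.9 MPa (compressive)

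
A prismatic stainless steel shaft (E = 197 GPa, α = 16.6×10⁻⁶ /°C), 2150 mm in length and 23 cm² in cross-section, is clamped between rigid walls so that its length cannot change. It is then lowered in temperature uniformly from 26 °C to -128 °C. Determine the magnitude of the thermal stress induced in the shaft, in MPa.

With length fixed, the mechanical strain must cancel the thermal strain αΔT = 16.6×10⁻⁶ × 154 = 2556.4×10⁻⁶.
The stress required to suppress this strain is σ = Eε = 197×10³ × 2556.4×10⁻⁶ = 503.6 MPa, tensile since the shaft is trying to contract.

σ ≈ 504 MPa (tensile)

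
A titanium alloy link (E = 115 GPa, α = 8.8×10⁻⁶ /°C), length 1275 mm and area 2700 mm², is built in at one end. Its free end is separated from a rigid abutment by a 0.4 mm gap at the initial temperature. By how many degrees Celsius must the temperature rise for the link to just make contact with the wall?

ΔT ≈ 35.7 °C

The gap closes when αΔT L = 0.4 mm, since the link is still unstressed at that instant.
ΔT = 0.4 / (8.8×10⁻⁶ × 1275) = 35.65 °C.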